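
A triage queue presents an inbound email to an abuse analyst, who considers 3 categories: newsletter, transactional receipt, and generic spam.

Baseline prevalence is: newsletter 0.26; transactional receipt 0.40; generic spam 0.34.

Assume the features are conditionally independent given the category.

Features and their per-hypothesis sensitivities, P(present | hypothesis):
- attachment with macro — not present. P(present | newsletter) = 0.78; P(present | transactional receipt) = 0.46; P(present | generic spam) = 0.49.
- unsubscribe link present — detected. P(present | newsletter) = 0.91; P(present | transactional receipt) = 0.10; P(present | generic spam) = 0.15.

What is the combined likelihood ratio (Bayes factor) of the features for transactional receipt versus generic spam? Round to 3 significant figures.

Take the product of per-feature likelihoods under each hypothesis (using 1 − P(present | H) for each absent feature), then divide.
  transactional receipt: (1 − 0.46) × 0.10 = 0.054
  generic spam: (1 − 0.49) × 0.15 = 0.0765
Bayes factor = 0.054 / 0.0765 ≈ 0.706

0.706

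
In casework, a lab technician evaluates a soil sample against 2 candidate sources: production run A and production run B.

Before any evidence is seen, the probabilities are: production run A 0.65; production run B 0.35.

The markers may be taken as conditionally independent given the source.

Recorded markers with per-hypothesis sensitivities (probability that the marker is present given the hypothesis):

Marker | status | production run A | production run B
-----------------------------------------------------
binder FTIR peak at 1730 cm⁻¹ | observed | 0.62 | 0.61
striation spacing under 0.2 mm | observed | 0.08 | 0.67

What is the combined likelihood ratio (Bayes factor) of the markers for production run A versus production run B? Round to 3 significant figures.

0.121

Take the product of per-marker likelihoods under each hypothesis, then divide.
  production run A: 0.62 × 0.08 = 0.0496
  production run B: 0.61 × 0.67 = 0.4087
Bayes factor = 0.0496 / 0.4087 ≈ 0.121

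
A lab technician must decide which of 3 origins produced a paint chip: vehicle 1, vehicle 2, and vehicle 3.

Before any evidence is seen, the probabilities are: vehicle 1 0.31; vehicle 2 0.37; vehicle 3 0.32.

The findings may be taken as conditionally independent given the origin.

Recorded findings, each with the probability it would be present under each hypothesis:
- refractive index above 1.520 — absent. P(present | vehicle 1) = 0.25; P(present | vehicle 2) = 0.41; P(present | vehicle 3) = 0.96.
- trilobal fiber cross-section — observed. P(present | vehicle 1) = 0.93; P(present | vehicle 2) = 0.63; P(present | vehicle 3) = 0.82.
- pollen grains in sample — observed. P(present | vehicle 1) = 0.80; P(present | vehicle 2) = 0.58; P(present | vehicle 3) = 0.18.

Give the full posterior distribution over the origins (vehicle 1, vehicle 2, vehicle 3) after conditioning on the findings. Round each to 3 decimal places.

0.679, 0.313, 0.007

By Bayes' rule with conditional independence, the unnormalized weight for each hypothesis is prior × ∏ likelihoods (using 1 − P(present | H) for each absent finding):
  vehicle 1: 0.31 × (1 − 0.25) × 0.93 × 0.80 = 0.17298
  vehicle 2: 0.37 × (1 − 0.41) × 0.63 × 0.58 = 0.079767
  vehicle 3: 0.32 × (1 − 0.96) × 0.82 × 0.18 = 0.0018893
The unnormalized weights sum to 0.25464.
P(vehicle 1 | evidence) = 0.17298 / 0.25464 ≈ 0.679
P(vehicle 2 | evidence) = 0.079767 / 0.25464 ≈ 0.313
P(vehicle 3 | evidence) = 0.0018893 / 0.25464 ≈ 0.007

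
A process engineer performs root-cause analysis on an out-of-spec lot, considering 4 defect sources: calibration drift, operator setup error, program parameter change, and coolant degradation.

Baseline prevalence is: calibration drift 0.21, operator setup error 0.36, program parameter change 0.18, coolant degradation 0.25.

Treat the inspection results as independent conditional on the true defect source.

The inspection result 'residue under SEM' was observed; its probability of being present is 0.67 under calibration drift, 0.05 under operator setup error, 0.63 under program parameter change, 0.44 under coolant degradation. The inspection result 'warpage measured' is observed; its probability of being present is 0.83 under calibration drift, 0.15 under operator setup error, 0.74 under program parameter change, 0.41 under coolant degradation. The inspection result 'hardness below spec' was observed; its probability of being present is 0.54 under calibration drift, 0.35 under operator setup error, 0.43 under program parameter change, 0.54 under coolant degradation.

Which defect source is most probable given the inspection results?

calibration drift

For each hypothesis, the unnormalized posterior weight is prior × product of the inspection result likelihoods:
  calibration drift: 0.21 × 0.67 × 0.83 × 0.54 = 0.063062
  operator setup error: 0.36 × 0.05 × 0.15 × 0.35 = 0.000945
  program parameter change: 0.18 × 0.63 × 0.74 × 0.43 = 0.036084
  coolant degradation: 0.25 × 0.44 × 0.41 × 0.54 = 0.024354
Marginal likelihood of the evidence = 0.12444.
P(calibration drift | evidence) ≈ 0.063062 / 0.12444 ≈ 0.507
P(operator setup error | evidence) ≈ 0.000945 / 0.12444 ≈ 0.008
P(program parameter change | evidence) ≈ 0.036084 / 0.12444 ≈ 0.290
P(coolant degradation | evidence) ≈ 0.024354 / 0.12444 ≈ 0.196
The largest is 0.507, so calibration drift is most probable.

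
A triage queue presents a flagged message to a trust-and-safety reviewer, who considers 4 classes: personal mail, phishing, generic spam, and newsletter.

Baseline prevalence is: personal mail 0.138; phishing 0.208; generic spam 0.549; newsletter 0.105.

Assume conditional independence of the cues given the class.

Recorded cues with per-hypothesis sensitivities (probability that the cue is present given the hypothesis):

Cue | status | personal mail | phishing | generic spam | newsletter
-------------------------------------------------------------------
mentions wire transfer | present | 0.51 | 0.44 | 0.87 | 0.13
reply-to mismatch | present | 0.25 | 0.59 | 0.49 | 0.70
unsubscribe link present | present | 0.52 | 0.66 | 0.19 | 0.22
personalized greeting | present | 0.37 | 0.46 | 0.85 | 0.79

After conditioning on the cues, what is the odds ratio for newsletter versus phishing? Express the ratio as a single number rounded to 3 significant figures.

0.101

Unnormalized posterior weight (prior times the cue likelihoods) for each of the two hypotheses:
  newsletter: 0.105 × 0.13 × 0.70 × 0.22 × 0.79 = 0.0016607
  phishing: 0.208 × 0.44 × 0.59 × 0.66 × 0.46 = 0.016393
Odds(newsletter : phishing) = 0.0016607 / 0.016393 ≈ 0.101.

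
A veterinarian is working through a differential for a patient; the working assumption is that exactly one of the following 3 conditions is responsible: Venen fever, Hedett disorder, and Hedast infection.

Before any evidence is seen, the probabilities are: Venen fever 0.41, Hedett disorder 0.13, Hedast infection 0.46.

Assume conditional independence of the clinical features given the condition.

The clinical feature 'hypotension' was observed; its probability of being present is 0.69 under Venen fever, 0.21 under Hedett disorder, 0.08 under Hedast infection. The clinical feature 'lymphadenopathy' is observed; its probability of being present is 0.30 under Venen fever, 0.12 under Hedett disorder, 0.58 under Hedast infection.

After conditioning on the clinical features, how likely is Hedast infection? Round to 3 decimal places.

0.195

Multiply each prior by the joint likelihood of the clinical feature pattern:
  Venen fever: 0.41 × 0.69 × 0.30 = 0.08487
  Hedett disorder: 0.13 × 0.21 × 0.12 = 0.003276
  Hedast infection: 0.46 × 0.08 × 0.58 = 0.021344
Normalizing constant Z = 0.08487 + 0.003276 + 0.021344 = 0.10949.
P(Hedast infection | evidence) = 0.021344 / 0.10949 ≈ 0.195.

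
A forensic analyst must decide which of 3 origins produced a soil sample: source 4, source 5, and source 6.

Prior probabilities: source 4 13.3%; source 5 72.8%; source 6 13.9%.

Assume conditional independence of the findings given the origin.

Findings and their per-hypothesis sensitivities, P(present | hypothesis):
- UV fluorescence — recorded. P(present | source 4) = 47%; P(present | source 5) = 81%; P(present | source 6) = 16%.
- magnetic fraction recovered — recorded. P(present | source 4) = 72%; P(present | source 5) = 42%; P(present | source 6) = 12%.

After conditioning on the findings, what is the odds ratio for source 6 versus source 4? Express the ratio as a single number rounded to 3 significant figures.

Posterior odds equal prior odds times the likelihood ratio; only the two competing hypotheses matter.
  source 6: 0.139 × 0.16 × 0.12 = 0.0026688
  source 4: 0.133 × 0.47 × 0.72 = 0.045007
Odds(source 6 : source 4) = 0.0026688 / 0.045007 ≈ 0.0593.

0.0593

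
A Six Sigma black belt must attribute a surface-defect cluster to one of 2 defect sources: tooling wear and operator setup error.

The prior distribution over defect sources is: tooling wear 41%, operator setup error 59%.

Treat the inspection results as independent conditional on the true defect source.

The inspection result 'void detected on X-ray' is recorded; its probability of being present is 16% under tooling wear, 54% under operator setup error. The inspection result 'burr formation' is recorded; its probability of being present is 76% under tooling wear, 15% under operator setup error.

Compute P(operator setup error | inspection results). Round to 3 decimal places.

Multiply each prior by the joint likelihood of the inspection result pattern:
  tooling wear: 0.41 × 0.16 × 0.76 = 0.049856
  operator setup error: 0.59 × 0.54 × 0.15 = 0.04779
The unnormalized weights sum to 0.097646.
P(operator setup error | evidence) = 0.04779 / 0.097646 ≈ 0.489.

0.489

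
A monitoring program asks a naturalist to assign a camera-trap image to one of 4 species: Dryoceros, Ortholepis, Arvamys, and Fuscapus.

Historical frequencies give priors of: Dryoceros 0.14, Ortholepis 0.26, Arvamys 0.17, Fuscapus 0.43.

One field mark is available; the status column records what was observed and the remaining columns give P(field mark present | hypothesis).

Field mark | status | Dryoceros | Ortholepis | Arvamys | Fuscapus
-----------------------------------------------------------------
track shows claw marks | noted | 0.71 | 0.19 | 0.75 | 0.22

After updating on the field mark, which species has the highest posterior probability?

Multiply each prior by the likelihood of the field mark:
  Dryoceros: 0.14 × 0.71 = 0.0994
  Ortholepis: 0.26 × 0.19 = 0.0494
  Arvamys: 0.17 × 0.75 = 0.1275
  Fuscapus: 0.43 × 0.22 = 0.0946
Normalizing constant Z = 0.0994 + 0.0494 + 0.1275 + 0.0946 = 0.3709.
P(Dryoceros | evidence) ≈ 0.0994 / 0.3709 ≈ 0.268
P(Ortholepis | evidence) ≈ 0.0494 / 0.3709 ≈ 0.133
P(Arvamys | evidence) ≈ 0.1275 / 0.3709 ≈ 0.344
P(Fuscapus | evidence) ≈ 0.0946 / 0.3709 ≈ 0.255
The largest is 0.344, so Arvamys is most probable.

Arvamys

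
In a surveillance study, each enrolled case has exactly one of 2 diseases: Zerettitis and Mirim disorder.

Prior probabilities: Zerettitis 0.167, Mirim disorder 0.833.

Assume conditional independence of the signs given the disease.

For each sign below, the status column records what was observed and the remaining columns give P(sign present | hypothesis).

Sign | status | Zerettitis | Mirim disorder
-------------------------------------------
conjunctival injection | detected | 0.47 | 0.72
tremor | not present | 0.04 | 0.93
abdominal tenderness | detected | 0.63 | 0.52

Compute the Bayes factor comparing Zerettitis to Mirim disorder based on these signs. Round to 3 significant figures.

10.8

Joint likelihood of the sign pattern under each hypothesis (using 1 − P(present | H) for each absent sign):
  Zerettitis: 0.47 × (1 − 0.04) × 0.63 = 0.28426
  Mirim disorder: 0.72 × (1 − 0.93) × 0.52 = 0.026208
Bayes factor = 0.28426 / 0.026208 ≈ 10.8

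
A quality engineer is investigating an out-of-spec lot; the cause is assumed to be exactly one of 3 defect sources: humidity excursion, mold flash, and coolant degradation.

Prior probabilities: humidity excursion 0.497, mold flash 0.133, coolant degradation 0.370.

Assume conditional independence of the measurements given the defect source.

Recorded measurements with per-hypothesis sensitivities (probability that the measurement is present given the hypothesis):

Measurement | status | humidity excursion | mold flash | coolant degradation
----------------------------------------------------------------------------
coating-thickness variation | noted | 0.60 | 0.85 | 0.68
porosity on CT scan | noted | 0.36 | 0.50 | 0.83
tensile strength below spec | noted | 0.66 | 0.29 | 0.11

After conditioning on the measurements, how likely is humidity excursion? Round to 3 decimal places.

Multiply each prior by the joint likelihood of the measurement pattern:
  humidity excursion: 0.497 × 0.60 × 0.36 × 0.66 = 0.070852
  mold flash: 0.133 × 0.85 × 0.50 × 0.29 = 0.016392
  coolant degradation: 0.370 × 0.68 × 0.83 × 0.11 = 0.022971
Marginal likelihood of the evidence = 0.11022.
P(humidity excursion | evidence) = 0.070852 / 0.11022 ≈ 0.643.

0.643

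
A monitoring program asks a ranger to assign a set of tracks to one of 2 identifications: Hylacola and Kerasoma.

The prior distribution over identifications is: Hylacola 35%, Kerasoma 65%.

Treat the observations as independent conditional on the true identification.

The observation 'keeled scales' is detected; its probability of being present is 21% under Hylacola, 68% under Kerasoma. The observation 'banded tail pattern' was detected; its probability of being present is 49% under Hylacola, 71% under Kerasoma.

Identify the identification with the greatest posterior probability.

Kerasoma

By Bayes' rule with conditional independence, the unnormalized weight for each hypothesis is prior × ∏ likelihoods:
  Hylacola: 0.35 × 0.21 × 0.49 = 0.036015
  Kerasoma: 0.65 × 0.68 × 0.71 = 0.31382
The unnormalized weights sum to 0.34984.
P(Hylacola | evidence) ≈ 0.036015 / 0.34984 ≈ 0.103
P(Kerasoma | evidence) ≈ 0.31382 / 0.34984 ≈ 0.897
The largest is 0.897, so Kerasoma is most probable.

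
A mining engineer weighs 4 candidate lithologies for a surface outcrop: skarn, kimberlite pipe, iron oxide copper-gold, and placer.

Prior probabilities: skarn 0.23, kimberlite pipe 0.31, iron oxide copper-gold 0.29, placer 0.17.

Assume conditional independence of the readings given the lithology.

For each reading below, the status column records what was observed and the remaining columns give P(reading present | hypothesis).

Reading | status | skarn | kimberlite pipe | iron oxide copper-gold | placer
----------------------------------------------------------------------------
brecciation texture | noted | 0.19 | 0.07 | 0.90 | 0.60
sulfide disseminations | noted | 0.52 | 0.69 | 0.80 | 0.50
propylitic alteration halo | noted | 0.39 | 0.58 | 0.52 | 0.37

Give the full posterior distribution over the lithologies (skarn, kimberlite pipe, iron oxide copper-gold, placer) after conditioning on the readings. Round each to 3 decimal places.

For each hypothesis, the unnormalized posterior weight is prior × product of the reading likelihoods:
  skarn: 0.23 × 0.19 × 0.52 × 0.39 = 0.0088624
  kimberlite pipe: 0.31 × 0.07 × 0.69 × 0.58 = 0.0086843
  iron oxide copper-gold: 0.29 × 0.90 × 0.80 × 0.52 = 0.10858
  placer: 0.17 × 0.60 × 0.50 × 0.37 = 0.01887
The unnormalized weights sum to 0.14499.
P(skarn | evidence) = 0.0088624 / 0.14499 ≈ 0.061
P(kimberlite pipe | evidence) = 0.0086843 / 0.14499 ≈ 0.060
P(iron oxide copper-gold | evidence) = 0.10858 / 0.14499 ≈ 0.749
P(placer | evidence) = 0.01887 / 0.14499 ≈ 0.130

0.061, 0.060, 0.749, 0.130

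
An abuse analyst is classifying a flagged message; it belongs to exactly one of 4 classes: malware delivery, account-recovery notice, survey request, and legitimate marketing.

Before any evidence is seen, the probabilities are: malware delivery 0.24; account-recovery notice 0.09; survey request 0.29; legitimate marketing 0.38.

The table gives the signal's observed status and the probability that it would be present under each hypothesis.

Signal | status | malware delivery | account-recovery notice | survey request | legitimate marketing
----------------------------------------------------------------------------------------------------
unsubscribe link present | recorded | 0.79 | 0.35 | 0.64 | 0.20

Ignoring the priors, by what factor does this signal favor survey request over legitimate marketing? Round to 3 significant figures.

3.20

Likelihood of this signal under each hypothesis:
  survey request: 0.64
  legitimate marketing: 0.2
Bayes factor = 0.64 / 0.2 ≈ 3.20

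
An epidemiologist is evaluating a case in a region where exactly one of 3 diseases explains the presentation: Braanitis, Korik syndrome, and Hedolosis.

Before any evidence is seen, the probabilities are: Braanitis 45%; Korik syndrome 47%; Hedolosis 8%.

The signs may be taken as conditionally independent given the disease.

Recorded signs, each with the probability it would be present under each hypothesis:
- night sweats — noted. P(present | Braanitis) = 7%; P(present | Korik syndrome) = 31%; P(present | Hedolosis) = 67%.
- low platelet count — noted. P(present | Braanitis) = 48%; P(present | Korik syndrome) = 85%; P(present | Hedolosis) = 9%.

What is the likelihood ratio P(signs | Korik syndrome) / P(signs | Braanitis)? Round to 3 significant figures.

7.84

The Bayes factor is the ratio of the joint likelihoods of the sign pattern under the two hypotheses.
  Korik syndrome: 0.31 × 0.85 = 0.2635
  Braanitis: 0.07 × 0.48 = 0.0336
Bayes factor = 0.2635 / 0.0336 ≈ 7.84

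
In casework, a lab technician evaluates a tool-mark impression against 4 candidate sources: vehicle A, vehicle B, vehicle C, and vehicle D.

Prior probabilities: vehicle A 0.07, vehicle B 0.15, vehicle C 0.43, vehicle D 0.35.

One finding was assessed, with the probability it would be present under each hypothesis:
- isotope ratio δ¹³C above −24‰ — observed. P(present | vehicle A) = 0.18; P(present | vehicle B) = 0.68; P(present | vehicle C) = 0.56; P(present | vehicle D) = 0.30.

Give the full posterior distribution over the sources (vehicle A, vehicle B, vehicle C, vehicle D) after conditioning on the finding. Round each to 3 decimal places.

Multiply each prior by the likelihood of the finding:
  vehicle A: 0.07 × 0.18 = 0.0126
  vehicle B: 0.15 × 0.68 = 0.102
  vehicle C: 0.43 × 0.56 = 0.2408
  vehicle D: 0.35 × 0.30 = 0.105
The unnormalized weights sum to 0.4604.
P(vehicle A | evidence) = 0.0126 / 0.4604 ≈ 0.027
P(vehicle B | evidence) = 0.102 / 0.4604 ≈ 0.222
P(vehicle C | evidence) = 0.2408 / 0.4604 ≈ 0.523
P(vehicle D | evidence) = 0.105 / 0.4604 ≈ 0.228

0.027, 0.222, 0.523, 0.228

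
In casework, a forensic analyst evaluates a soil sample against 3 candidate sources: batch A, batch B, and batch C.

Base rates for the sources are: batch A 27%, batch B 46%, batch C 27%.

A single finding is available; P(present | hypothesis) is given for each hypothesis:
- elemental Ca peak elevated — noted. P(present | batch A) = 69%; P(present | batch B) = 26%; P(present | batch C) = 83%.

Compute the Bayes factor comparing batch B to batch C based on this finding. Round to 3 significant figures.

Likelihood of this finding under each hypothesis:
  batch B: 0.26
  batch C: 0.83
Bayes factor = 0.26 / 0.83 ≈ 0.313

0.313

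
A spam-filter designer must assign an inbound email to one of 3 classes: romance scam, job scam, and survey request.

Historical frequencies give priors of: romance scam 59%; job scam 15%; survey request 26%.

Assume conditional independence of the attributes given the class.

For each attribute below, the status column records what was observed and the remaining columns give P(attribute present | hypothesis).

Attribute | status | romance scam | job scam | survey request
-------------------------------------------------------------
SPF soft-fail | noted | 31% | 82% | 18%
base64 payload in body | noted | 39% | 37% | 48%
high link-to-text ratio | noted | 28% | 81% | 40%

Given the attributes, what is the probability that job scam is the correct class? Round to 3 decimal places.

0.560

By Bayes' rule with conditional independence, the unnormalized weight for each hypothesis is prior × ∏ likelihoods:
  romance scam: 0.59 × 0.31 × 0.39 × 0.28 = 0.019973
  job scam: 0.15 × 0.82 × 0.37 × 0.81 = 0.036863
  survey request: 0.26 × 0.18 × 0.48 × 0.40 = 0.0089856
Normalizing constant Z = 0.019973 + 0.036863 + 0.0089856 = 0.065821.
P(job scam | evidence) = 0.036863 / 0.065821 ≈ 0.560.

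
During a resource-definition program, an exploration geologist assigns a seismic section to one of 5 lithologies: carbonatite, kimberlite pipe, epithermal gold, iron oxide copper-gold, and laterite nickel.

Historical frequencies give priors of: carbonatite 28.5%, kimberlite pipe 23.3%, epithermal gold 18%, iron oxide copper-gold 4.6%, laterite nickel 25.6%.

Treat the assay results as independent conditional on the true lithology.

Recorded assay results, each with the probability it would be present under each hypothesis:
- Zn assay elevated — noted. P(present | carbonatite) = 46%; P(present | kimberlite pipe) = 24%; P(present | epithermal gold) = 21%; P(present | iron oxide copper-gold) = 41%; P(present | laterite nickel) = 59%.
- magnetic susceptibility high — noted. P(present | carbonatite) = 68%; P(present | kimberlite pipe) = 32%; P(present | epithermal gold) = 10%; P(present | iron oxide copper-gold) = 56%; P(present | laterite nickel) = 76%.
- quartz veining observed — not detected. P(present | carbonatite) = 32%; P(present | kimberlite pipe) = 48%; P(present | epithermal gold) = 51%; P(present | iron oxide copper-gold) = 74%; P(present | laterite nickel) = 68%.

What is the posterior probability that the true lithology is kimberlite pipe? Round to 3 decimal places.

Multiply each prior by the joint likelihood of the assay result pattern (using 1 − P(present | H) for each absent assay result):
  carbonatite: 0.285 × 0.46 × 0.68 × (1 − 0.32) = 0.060621
  kimberlite pipe: 0.233 × 0.24 × 0.32 × (1 − 0.48) = 0.0093051
  epithermal gold: 0.180 × 0.21 × 0.10 × (1 − 0.51) = 0.0018522
  iron oxide copper-gold: 0.046 × 0.41 × 0.56 × (1 − 0.74) = 0.002746
  laterite nickel: 0.256 × 0.59 × 0.76 × (1 − 0.68) = 0.036733
Normalizing constant Z = 0.060621 + 0.0093051 + 0.0018522 + 0.002746 + 0.036733 = 0.11126.
P(kimberlite pipe | evidence) = 0.0093051 / 0.11126 ≈ 0.084.

0.084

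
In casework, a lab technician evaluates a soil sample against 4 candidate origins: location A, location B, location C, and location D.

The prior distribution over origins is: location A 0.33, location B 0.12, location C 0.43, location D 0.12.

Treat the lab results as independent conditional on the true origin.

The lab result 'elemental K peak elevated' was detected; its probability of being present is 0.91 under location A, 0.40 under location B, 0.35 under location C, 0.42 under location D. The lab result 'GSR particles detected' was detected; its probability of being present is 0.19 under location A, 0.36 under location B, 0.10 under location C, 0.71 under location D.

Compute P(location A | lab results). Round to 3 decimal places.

0.456

By Bayes' rule with conditional independence, the unnormalized weight for each hypothesis is prior × ∏ likelihoods:
  location A: 0.33 × 0.91 × 0.19 = 0.057057
  location B: 0.12 × 0.40 × 0.36 = 0.01728
  location C: 0.43 × 0.35 × 0.10 = 0.01505
  location D: 0.12 × 0.42 × 0.71 = 0.035784
Marginal likelihood of the evidence = 0.12517.
P(location A | evidence) = 0.057057 / 0.12517 ≈ 0.456.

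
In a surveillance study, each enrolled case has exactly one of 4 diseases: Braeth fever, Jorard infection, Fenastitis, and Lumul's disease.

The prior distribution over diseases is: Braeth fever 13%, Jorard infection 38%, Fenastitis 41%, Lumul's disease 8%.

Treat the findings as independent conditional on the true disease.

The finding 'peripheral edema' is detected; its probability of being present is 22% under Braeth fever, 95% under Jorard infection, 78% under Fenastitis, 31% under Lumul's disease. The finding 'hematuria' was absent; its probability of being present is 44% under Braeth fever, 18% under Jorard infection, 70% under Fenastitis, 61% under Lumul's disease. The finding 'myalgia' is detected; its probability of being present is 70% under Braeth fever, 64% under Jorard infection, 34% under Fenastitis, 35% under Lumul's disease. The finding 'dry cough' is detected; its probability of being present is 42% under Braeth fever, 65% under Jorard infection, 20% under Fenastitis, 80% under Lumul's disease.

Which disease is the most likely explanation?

By Bayes' rule with conditional independence, the unnormalized weight for each hypothesis is prior × ∏ likelihoods (using 1 − P(present | H) for each absent finding):
  Braeth fever: 0.13 × 0.22 × (1 − 0.44) × 0.70 × 0.42 = 0.0047087
  Jorard infection: 0.38 × 0.95 × (1 − 0.18) × 0.64 × 0.65 = 0.12314
  Fenastitis: 0.41 × 0.78 × (1 − 0.70) × 0.34 × 0.20 = 0.0065239
  Lumul's disease: 0.08 × 0.31 × (1 − 0.61) × 0.35 × 0.80 = 0.0027082
The unnormalized weights sum to 0.13709.
P(Braeth fever | evidence) ≈ 0.0047087 / 0.13709 ≈ 0.034
P(Jorard infection | evidence) ≈ 0.12314 / 0.13709 ≈ 0.898
P(Fenastitis | evidence) ≈ 0.0065239 / 0.13709 ≈ 0.048
P(Lumul's disease | evidence) ≈ 0.0027082 / 0.13709 ≈ 0.020
The largest is 0.898, so Jorard infection is most probable.

Jorard infection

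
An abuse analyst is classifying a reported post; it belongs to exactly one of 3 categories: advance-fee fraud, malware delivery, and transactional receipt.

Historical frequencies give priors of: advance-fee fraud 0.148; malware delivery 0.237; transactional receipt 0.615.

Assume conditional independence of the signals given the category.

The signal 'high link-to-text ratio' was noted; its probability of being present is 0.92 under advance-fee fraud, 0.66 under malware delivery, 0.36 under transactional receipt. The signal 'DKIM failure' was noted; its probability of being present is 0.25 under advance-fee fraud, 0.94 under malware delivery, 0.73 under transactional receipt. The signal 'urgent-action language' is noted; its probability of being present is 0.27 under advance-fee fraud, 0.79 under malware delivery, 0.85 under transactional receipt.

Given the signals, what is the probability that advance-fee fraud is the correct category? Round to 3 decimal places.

By Bayes' rule with conditional independence, the unnormalized weight for each hypothesis is prior × ∏ likelihoods:
  advance-fee fraud: 0.148 × 0.92 × 0.25 × 0.27 = 0.0091908
  malware delivery: 0.237 × 0.66 × 0.94 × 0.79 = 0.11616
  transactional receipt: 0.615 × 0.36 × 0.73 × 0.85 = 0.13738
Normalizing constant Z = 0.0091908 + 0.11616 + 0.13738 = 0.26273.
P(advance-fee fraud | evidence) = 0.0091908 / 0.26273 ≈ 0.035.

0.035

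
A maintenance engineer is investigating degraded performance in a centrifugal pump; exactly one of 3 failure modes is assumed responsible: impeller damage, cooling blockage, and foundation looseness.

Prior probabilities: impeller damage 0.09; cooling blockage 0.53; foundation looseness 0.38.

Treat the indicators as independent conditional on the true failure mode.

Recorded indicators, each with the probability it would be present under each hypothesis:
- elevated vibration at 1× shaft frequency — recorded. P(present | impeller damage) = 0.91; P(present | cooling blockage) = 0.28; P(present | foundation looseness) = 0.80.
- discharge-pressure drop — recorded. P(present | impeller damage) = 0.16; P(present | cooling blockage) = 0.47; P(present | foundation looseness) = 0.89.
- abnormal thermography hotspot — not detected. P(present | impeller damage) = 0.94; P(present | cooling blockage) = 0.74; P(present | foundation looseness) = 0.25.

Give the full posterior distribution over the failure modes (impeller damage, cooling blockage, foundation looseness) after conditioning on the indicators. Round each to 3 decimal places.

Multiply each prior by the joint likelihood of the indicator pattern (using 1 − P(present | H) for each absent indicator):
  impeller damage: 0.09 × 0.91 × 0.16 × (1 − 0.94) = 0.00078624
  cooling blockage: 0.53 × 0.28 × 0.47 × (1 − 0.74) = 0.018134
  foundation looseness: 0.38 × 0.80 × 0.89 × (1 − 0.25) = 0.20292
The unnormalized weights sum to 0.22184.
P(impeller damage | evidence) = 0.00078624 / 0.22184 ≈ 0.004
P(cooling blockage | evidence) = 0.018134 / 0.22184 ≈ 0.082
P(foundation looseness | evidence) = 0.20292 / 0.22184 ≈ 0.915

0.004, 0.082, 0.915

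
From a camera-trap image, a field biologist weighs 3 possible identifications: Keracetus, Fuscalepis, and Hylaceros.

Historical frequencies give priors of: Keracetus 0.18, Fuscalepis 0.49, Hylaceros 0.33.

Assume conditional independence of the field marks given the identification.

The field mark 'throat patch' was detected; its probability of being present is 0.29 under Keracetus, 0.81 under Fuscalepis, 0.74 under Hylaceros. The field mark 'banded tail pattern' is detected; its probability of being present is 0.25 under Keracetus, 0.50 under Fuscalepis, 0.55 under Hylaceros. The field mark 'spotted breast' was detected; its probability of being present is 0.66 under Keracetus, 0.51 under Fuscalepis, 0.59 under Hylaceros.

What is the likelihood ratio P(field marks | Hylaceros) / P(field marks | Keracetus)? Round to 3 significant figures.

5.02

Take the product of per-field mark likelihoods under each hypothesis, then divide.
  Hylaceros: 0.74 × 0.55 × 0.59 = 0.24013
  Keracetus: 0.29 × 0.25 × 0.66 = 0.04785
Bayes factor = 0.24013 / 0.04785 ≈ 5.02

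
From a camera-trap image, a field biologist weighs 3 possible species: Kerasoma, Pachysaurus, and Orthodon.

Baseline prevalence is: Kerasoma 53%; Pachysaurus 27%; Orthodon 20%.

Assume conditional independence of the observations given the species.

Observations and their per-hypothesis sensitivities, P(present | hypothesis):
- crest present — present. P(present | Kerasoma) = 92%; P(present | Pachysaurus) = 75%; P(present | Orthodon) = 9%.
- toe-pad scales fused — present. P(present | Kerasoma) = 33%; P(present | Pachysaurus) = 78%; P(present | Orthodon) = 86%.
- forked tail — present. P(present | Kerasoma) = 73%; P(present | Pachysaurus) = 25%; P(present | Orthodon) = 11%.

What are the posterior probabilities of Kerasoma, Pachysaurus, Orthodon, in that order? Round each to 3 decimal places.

For each hypothesis, the unnormalized posterior weight is prior × product of the observation likelihoods:
  Kerasoma: 0.53 × 0.92 × 0.33 × 0.73 = 0.11746
  Pachysaurus: 0.27 × 0.75 × 0.78 × 0.25 = 0.039488
  Orthodon: 0.20 × 0.09 × 0.86 × 0.11 = 0.0017028
Normalizing constant Z = 0.11746 + 0.039488 + 0.0017028 = 0.15865.
P(Kerasoma | evidence) = 0.11746 / 0.15865 ≈ 0.740
P(Pachysaurus | evidence) = 0.039488 / 0.15865 ≈ 0.249
P(Orthodon | evidence) = 0.0017028 / 0.15865 ≈ 0.011

0.740, 0.249, 0.011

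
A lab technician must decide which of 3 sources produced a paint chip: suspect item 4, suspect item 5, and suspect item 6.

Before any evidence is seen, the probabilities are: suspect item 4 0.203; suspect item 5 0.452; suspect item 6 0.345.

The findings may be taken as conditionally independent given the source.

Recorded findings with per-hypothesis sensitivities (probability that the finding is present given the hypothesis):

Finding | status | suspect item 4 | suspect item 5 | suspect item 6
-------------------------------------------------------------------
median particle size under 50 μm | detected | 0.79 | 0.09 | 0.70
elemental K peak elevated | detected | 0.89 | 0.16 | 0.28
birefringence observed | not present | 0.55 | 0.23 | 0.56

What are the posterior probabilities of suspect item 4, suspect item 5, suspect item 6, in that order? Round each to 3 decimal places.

0.649, 0.051, 0.301

Multiply each prior by the joint likelihood of the evidence pattern (using 1 − P(present | H) for each absent finding):
  suspect item 4: 0.203 × 0.79 × 0.89 × (1 − 0.55) = 0.064228
  suspect item 5: 0.452 × 0.09 × 0.16 × (1 − 0.23) = 0.0050118
  suspect item 6: 0.345 × 0.70 × 0.28 × (1 − 0.56) = 0.029753
Normalizing constant Z = 0.064228 + 0.0050118 + 0.029753 = 0.098993.
P(suspect item 4 | evidence) = 0.064228 / 0.098993 ≈ 0.649
P(suspect item 5 | evidence) = 0.0050118 / 0.098993 ≈ 0.051
P(suspect item 6 | evidence) = 0.029753 / 0.098993 ≈ 0.301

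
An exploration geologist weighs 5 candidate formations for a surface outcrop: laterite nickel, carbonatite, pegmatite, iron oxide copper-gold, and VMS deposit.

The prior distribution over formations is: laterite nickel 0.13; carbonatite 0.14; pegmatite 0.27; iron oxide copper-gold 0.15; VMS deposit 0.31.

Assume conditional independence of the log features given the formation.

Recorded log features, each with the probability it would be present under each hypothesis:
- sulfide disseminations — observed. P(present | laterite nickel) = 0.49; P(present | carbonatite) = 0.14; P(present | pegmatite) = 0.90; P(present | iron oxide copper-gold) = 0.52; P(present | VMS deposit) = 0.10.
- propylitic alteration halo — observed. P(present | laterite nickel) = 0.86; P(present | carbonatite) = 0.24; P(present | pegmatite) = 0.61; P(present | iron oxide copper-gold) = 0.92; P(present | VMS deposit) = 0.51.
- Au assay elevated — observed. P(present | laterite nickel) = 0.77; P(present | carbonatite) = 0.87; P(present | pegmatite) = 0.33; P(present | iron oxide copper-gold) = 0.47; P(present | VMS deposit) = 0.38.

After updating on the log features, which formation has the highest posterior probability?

By Bayes' rule with conditional independence, the unnormalized weight for each hypothesis is prior × ∏ likelihoods:
  laterite nickel: 0.13 × 0.49 × 0.86 × 0.77 = 0.042182
  carbonatite: 0.14 × 0.14 × 0.24 × 0.87 = 0.0040925
  pegmatite: 0.27 × 0.90 × 0.61 × 0.33 = 0.048916
  iron oxide copper-gold: 0.15 × 0.52 × 0.92 × 0.47 = 0.033727
  VMS deposit: 0.31 × 0.10 × 0.51 × 0.38 = 0.0060078
The unnormalized weights sum to 0.13493.
P(laterite nickel | evidence) ≈ 0.042182 / 0.13493 ≈ 0.313
P(carbonatite | evidence) ≈ 0.0040925 / 0.13493 ≈ 0.030
P(pegmatite | evidence) ≈ 0.048916 / 0.13493 ≈ 0.363
P(iron oxide copper-gold | evidence) ≈ 0.033727 / 0.13493 ≈ 0.250
P(VMS deposit | evidence) ≈ 0.0060078 / 0.13493 ≈ 0.045
The largest is 0.363, so pegmatite is most probable.

pegmatite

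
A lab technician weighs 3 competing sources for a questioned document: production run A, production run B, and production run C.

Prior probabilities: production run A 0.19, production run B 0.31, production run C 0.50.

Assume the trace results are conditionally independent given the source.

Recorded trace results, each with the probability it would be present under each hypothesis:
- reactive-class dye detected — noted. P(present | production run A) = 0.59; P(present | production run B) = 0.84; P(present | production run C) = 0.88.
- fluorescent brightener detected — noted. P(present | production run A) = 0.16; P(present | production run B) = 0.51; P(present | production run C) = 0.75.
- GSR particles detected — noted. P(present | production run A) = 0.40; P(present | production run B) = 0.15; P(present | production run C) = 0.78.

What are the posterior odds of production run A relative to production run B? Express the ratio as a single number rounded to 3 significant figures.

The normalizing constant cancels in an odds ratio, so compute prior × likelihood for the two hypotheses only:
  production run A: 0.19 × 0.59 × 0.16 × 0.40 = 0.0071744
  production run B: 0.31 × 0.84 × 0.51 × 0.15 = 0.019921
Odds(production run A : production run B) = 0.0071744 / 0.019921 ≈ 0.360.

0.360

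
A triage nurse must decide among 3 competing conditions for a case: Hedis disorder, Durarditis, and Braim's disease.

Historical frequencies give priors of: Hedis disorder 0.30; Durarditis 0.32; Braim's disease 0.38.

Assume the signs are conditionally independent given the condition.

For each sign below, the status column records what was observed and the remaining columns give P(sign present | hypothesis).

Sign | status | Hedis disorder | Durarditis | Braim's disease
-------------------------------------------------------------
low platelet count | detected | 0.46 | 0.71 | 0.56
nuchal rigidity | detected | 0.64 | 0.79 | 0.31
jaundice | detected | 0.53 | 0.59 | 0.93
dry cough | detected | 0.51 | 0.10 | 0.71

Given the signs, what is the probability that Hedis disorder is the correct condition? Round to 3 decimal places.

For each hypothesis, the unnormalized posterior weight is prior × product of the sign likelihoods:
  Hedis disorder: 0.30 × 0.46 × 0.64 × 0.53 × 0.51 = 0.023873
  Durarditis: 0.32 × 0.71 × 0.79 × 0.59 × 0.10 = 0.01059
  Braim's disease: 0.38 × 0.56 × 0.31 × 0.93 × 0.71 = 0.043559
Normalizing constant Z = 0.023873 + 0.01059 + 0.043559 = 0.078021.
P(Hedis disorder | evidence) = 0.023873 / 0.078021 ≈ 0.306.

0.306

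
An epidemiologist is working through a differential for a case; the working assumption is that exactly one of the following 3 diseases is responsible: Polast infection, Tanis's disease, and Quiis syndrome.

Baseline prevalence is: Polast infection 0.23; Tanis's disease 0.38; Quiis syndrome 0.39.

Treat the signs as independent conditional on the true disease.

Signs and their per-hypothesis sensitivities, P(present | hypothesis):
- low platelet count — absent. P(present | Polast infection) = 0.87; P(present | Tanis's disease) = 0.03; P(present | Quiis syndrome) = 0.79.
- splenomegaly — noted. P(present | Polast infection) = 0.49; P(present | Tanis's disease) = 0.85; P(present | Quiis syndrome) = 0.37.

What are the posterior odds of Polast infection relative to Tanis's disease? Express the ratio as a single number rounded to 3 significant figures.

0.0468

Unnormalized posterior weight (prior times the sign likelihoods) for each of the two hypotheses (using 1 − P(present | H) for each absent sign):
  Polast infection: 0.23 × (1 − 0.87) × 0.49 = 0.014651
  Tanis's disease: 0.38 × (1 − 0.03) × 0.85 = 0.31331
Posterior odds = 0.014651 / 0.31331 ≈ 0.0468.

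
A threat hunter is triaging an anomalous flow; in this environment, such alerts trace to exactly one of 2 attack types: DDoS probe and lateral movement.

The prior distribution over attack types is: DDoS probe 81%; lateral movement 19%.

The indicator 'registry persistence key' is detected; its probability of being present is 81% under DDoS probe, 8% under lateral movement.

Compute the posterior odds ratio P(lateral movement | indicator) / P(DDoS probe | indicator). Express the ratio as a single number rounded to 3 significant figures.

Posterior odds equal prior odds times the likelihood ratio; only the two competing hypotheses matter.
  lateral movement: 0.19 × 0.08 = 0.0152
  DDoS probe: 0.81 × 0.81 = 0.6561
Odds(lateral movement : DDoS probe) = 0.0152 / 0.6561 ≈ 0.0232.

0.0232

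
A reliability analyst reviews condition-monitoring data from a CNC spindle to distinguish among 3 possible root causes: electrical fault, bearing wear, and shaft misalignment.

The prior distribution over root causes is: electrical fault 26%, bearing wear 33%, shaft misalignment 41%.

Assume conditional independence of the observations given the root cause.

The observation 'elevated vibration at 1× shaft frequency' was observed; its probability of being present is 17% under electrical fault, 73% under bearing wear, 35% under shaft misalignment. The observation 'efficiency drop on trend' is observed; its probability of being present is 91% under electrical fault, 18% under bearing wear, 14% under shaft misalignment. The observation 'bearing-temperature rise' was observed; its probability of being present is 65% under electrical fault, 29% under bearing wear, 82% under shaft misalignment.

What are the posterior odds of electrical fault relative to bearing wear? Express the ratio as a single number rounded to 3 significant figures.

Unnormalized posterior weight (prior times the observation likelihoods) for each of the two hypotheses:
  electrical fault: 0.26 × 0.17 × 0.91 × 0.65 = 0.026144
  bearing wear: 0.33 × 0.73 × 0.18 × 0.29 = 0.012575
Posterior odds = 0.026144 / 0.012575 ≈ 2.08.

2.08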